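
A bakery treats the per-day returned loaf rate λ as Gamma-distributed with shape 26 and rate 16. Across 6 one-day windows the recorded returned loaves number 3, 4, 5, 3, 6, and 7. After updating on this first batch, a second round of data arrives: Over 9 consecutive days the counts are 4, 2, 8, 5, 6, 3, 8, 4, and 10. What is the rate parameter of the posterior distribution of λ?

31

Total count: 3 + 4 + 5 + 3 + 6 + 7 = 28.
Total exposure: 6 days.
After the first batch: Gamma(26 + 28, 16 + 6) = Gamma(54, 22).
Total count: 4 + 2 + 8 + 5 + 6 + 3 + 8 + 4 + 10 = 50.
Total exposure: 9 days.
After the second batch: Gamma(54 + 50, 22 + 9) = Gamma(104, 31).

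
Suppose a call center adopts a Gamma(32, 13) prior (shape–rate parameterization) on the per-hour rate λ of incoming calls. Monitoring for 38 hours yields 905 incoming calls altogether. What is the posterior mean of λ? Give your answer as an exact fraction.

Total count 905 over total exposure 38 hours.
By Gamma–Poisson conjugacy, the posterior is Gamma(α + Σx, β + Σt) = Gamma(32 + 905, 13 + 38) = Gamma(937, 51).
Posterior mean = α'/β' = 937/51.

937/51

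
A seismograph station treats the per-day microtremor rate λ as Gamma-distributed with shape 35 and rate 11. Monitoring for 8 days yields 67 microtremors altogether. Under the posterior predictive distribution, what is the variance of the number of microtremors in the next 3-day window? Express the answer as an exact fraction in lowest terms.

6732/361

Total count 67 over total exposure 8 days.
By Gamma–Poisson conjugacy, the posterior is Gamma(α + Σx, β + Σt) = Gamma(35 + 67, 11 + 8) = Gamma(102, 19).
The posterior predictive for a window of length T is Negative Binomial with variance T·α'·(β'+T)/β'² = 3·102·22/361 = 6732/361.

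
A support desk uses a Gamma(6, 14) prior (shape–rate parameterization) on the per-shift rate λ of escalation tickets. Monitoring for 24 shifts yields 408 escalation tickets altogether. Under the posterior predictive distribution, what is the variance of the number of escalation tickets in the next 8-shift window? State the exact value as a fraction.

38088/361

Total count 408 over total exposure 24 shifts.
Conjugate update: add total count to the shape and total exposure to the rate, giving Gamma(414, 38).
The posterior predictive for a window of length T is Negative Binomial with variance T·α'·(β'+T)/β'² = 8·414·46/1444 = 38088/361.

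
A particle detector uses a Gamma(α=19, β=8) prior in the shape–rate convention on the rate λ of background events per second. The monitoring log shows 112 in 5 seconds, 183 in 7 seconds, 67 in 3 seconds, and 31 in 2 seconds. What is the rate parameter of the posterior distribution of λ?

Total count: 112 + 183 + 67 + 31 = 393.
Total exposure: 5 + 7 + 3 + 2 = 17 seconds.
Posterior: α' = 19 + 393 = 412, β' = 8 + 17 = 25.

25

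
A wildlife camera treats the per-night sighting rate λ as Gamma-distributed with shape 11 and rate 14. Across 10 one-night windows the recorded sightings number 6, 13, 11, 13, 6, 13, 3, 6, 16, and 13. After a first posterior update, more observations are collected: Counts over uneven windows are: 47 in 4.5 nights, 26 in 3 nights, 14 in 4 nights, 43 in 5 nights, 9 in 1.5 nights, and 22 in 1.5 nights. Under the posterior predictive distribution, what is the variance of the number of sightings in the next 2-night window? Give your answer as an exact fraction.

99008/7569

Total count: 6 + 13 + 11 + 13 + 6 + 13 + 3 + 6 + 16 + 13 = 100.
Total exposure: 10 nights.
After the first batch: Gamma(11 + 100, 14 + 10) = Gamma(111, 24).
Total count: 47 + 26 + 14 + 43 + 9 + 22 = 161.
Total exposure: 4.5 + 3 + 4 + 5 + 1.5 + 1.5 = 19.5 nights.
After the second batch: Gamma(111 + 161, 24 + 19.5) = Gamma(272, 87/2).
The posterior predictive for a window of length T is Negative Binomial with variance T·α'·(β'+T)/β'² = 2·272·(91/2)/(7569/4) = 99008/7569.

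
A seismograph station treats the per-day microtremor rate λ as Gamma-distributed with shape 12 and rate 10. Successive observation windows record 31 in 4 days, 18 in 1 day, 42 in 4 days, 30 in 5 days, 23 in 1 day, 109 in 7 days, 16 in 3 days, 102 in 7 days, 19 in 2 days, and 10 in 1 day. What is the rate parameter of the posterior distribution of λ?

45

Total count: 31 + 18 + 42 + 30 + 23 + 109 + 16 + 102 + 19 + 10 = 400.
Total exposure: 4 + 1 + 4 + 5 + 1 + 7 + 3 + 7 + 2 + 1 = 35 days.
Posterior: α' = 12 + 400 = 412, β' = 10 + 35 = 45.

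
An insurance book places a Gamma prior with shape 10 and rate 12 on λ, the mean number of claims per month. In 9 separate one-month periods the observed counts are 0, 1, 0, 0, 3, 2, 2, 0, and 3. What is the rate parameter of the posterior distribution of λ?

Total count: 0 + 1 + 0 + 0 + 3 + 2 + 2 + 0 + 3 = 11.
Total exposure: 9 months.
Conjugate update: add total count to the shape and total exposure to the rate, giving Gamma(21, 21).

21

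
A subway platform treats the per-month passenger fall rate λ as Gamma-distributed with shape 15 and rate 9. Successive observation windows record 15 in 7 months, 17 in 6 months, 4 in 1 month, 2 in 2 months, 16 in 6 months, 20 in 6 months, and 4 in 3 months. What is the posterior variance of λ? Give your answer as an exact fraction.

93/1600

Total count: 15 + 17 + 4 + 2 + 16 + 20 + 4 = 78.
Total exposure: 7 + 6 + 1 + 2 + 6 + 6 + 3 = 31 months.
Gamma(α, β) with Poisson data over total exposure Σt gives posterior Gamma(α+Σx, β+Σt) = Gamma(93, 40).
Posterior variance = α'/β'² = 93/1600.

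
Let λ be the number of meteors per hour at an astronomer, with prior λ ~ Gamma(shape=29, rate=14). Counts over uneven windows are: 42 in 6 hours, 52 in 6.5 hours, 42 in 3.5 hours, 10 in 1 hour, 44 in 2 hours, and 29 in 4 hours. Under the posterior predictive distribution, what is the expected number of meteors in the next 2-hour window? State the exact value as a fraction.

Total count: 42 + 52 + 42 + 10 + 44 + 29 = 219.
Total exposure: 6 + 6.5 + 3.5 + 1 + 2 + 4 = 23 hours.
The Gamma prior is conjugate for the Poisson rate, so λ | data ~ Gamma(29+219, 14+23) = Gamma(248, 37).
Predictive mean over a 2-hour window = T·E[λ|data] = 2·248/37 = 496/37.

496/37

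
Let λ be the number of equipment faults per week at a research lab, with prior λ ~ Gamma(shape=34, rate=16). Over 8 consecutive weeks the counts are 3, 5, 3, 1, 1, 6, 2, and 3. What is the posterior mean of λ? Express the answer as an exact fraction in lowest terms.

Total count: 3 + 5 + 3 + 1 + 1 + 6 + 2 + 3 = 24.
Total exposure: 8 weeks.
Posterior: α' = 34 + 24 = 58, β' = 16 + 8 = 24.
Posterior mean = α'/β' = 58/24 = 29/12.

29/12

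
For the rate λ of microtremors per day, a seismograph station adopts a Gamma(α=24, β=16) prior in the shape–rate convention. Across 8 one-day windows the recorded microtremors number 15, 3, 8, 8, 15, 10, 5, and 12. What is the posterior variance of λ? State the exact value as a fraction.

Total count: 15 + 3 + 8 + 8 + 15 + 10 + 5 + 12 = 76.
Total exposure: 8 days.
Gamma(α, β) with Poisson data over total exposure Σt gives posterior Gamma(α+Σx, β+Σt) = Gamma(100, 24).
Posterior variance = α'/β'² = 100/576 = 25/144.

25/144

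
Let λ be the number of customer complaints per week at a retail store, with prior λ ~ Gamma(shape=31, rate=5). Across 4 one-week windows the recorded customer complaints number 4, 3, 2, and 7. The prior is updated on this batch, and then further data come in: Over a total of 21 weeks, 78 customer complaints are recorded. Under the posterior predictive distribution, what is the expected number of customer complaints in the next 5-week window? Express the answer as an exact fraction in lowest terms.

125/6

Total count: 4 + 3 + 2 + 7 = 16.
Total exposure: 4 weeks.
After the first batch: Gamma(31 + 16, 5 + 4) = Gamma(47, 9).
Total count 78 over total exposure 21 weeks.
After the second batch: Gamma(47 + 78, 9 + 21) = Gamma(125, 30).
Predictive mean over a 5-week window = T·E[λ|data] = 5·125/30 = 125/6.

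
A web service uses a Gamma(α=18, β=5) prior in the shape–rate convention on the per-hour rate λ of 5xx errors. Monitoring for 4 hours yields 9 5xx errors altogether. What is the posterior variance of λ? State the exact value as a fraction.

1/3

Total count 9 over total exposure 4 hours.
Conjugate update: add total count to the shape and total exposure to the rate, giving Gamma(27, 9).
Posterior variance = α'/β'² = 27/81 = 1/3.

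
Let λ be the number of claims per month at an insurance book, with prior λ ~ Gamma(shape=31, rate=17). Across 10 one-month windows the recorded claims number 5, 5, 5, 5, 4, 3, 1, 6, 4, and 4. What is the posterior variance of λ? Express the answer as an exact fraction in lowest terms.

73/729

Total count: 5 + 5 + 5 + 5 + 4 + 3 + 1 + 6 + 4 + 4 = 42.
Total exposure: 10 months.
By Gamma–Poisson conjugacy, the posterior is Gamma(α + Σx, β + Σt) = Gamma(31 + 42, 17 + 10) = Gamma(73, 27).
Posterior variance = α'/β'² = 73/729.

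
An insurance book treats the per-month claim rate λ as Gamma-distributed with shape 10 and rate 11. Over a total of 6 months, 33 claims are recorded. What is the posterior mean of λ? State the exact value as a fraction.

Total count 33 over total exposure 6 months.
Gamma(α, β) with Poisson data over total exposure Σt gives posterior Gamma(α+Σx, β+Σt) = Gamma(43, 17).
Posterior mean = α'/β' = 43/17.

43/17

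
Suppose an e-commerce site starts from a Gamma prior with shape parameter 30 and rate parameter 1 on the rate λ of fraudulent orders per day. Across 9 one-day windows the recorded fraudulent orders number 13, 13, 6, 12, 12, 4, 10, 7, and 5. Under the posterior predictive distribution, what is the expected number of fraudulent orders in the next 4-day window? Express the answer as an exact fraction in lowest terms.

Total count: 13 + 13 + 6 + 12 + 12 + 4 + 10 + 7 + 5 = 82.
Total exposure: 9 days.
The Gamma prior is conjugate for the Poisson rate, so λ | data ~ Gamma(30+82, 1+9) = Gamma(112, 10).
Predictive mean over a 4-day window = T·E[λ|data] = 4·112/10 = 224/5.

224/5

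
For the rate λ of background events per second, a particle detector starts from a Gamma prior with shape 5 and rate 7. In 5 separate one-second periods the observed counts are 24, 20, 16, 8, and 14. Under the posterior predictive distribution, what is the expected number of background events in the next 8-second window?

Total count: 24 + 20 + 16 + 8 + 14 = 82.
Total exposure: 5 seconds.
The Gamma prior is conjugate for the Poisson rate, so λ | data ~ Gamma(5+82, 7+5) = Gamma(87, 12).
Predictive mean over an 8-second window = T·E[λ|data] = 8·87/12 = 58.

58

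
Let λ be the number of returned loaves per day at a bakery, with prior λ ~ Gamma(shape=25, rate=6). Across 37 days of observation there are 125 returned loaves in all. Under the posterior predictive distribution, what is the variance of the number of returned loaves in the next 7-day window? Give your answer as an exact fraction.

Total count 125 over total exposure 37 days.
Conjugate update: add total count to the shape and total exposure to the rate, giving Gamma(150, 43).
The posterior predictive for a window of length T is Negative Binomial with variance T·α'·(β'+T)/β'² = 7·150·50/1849 = 52500/1849.

52500/1849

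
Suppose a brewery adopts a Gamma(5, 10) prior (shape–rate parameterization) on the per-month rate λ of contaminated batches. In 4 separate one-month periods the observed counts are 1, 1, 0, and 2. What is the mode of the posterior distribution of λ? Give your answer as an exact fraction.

4/7

Total count: 1 + 1 + 0 + 2 = 4.
Total exposure: 4 months.
Gamma(α, β) with Poisson data over total exposure Σt gives posterior Gamma(α+Σx, β+Σt) = Gamma(9, 14).
Posterior mode = (α'−1)/β' = 8/14 = 4/7.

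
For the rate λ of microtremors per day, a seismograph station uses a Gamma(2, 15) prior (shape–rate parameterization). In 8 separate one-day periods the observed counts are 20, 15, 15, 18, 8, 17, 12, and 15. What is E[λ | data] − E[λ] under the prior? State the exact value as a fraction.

Total count: 20 + 15 + 15 + 18 + 8 + 17 + 12 + 15 = 120.
Total exposure: 8 days.
Posterior: α' = 2 + 120 = 122, β' = 15 + 8 = 23.
Posterior mean = 122/23 = 122/23; prior mean = 2/15 = 2/15. Difference = 122/23 − 2/15 = 1784/345.

1784/345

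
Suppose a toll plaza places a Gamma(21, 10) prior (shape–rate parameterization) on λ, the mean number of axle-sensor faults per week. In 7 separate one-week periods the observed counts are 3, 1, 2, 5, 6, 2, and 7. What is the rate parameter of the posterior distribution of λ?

Total count: 3 + 1 + 2 + 5 + 6 + 2 + 7 = 26.
Total exposure: 7 weeks.
Conjugate update: add total count to the shape and total exposure to the rate, giving Gamma(47, 17).

17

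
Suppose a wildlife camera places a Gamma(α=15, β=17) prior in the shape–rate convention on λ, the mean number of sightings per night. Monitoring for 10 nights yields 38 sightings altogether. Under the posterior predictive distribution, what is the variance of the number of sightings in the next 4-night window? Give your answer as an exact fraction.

6572/729

Total count 38 over total exposure 10 nights.
By Gamma–Poisson conjugacy, the posterior is Gamma(α + Σx, β + Σt) = Gamma(15 + 38, 17 + 10) = Gamma(53, 27).
The posterior predictive for a window of length T is Negative Binomial with variance T·α'·(β'+T)/β'² = 4·53·31/729 = 6572/729.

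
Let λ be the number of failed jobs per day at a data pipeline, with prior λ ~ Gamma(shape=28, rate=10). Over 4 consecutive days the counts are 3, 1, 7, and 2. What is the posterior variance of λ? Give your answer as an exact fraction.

Total count: 3 + 1 + 7 + 2 = 13.
Total exposure: 4 days.
By Gamma–Poisson conjugacy, the posterior is Gamma(α + Σx, β + Σt) = Gamma(28 + 13, 10 + 4) = Gamma(41, 14).
Posterior variance = α'/β'² = 41/196.

41/196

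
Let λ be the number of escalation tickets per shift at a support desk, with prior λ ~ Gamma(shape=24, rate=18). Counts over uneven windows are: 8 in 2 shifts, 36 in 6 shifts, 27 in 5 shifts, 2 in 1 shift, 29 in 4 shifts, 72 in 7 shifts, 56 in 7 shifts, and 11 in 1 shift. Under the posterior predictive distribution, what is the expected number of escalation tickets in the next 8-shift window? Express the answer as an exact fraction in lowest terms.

Total count: 8 + 36 + 27 + 2 + 29 + 72 + 56 + 11 = 241.
Total exposure: 2 + 6 + 5 + 1 + 4 + 7 + 7 + 1 = 33 shifts.
The Gamma prior is conjugate for the Poisson rate, so λ | data ~ Gamma(24+241, 18+33) = Gamma(265, 51).
Predictive mean over an 8-shift window = T·E[λ|data] = 8·265/51 = 2120/51.

2120/51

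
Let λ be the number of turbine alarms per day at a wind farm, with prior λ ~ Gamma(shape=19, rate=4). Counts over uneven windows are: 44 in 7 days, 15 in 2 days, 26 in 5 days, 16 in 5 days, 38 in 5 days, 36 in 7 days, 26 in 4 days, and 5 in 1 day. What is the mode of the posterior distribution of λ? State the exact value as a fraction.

28/5

Total count: 44 + 15 + 26 + 16 + 38 + 36 + 26 + 5 = 206.
Total exposure: 7 + 2 + 5 + 5 + 5 + 7 + 4 + 1 = 36 days.
By Gamma–Poisson conjugacy, the posterior is Gamma(α + Σx, β + Σt) = Gamma(19 + 206, 4 + 36) = Gamma(225, 40).
Posterior mode = (α'−1)/β' = 224/40 = 28/5.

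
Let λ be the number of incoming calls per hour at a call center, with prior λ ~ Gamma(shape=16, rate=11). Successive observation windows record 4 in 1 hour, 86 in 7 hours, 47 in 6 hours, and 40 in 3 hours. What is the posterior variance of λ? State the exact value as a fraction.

Total count: 4 + 86 + 47 + 40 = 177.
Total exposure: 1 + 7 + 6 + 3 = 17 hours.
By Gamma–Poisson conjugacy, the posterior is Gamma(α + Σx, β + Σt) = Gamma(16 + 177, 11 + 17) = Gamma(193, 28).
Posterior variance = α'/β'² = 193/784.

193/784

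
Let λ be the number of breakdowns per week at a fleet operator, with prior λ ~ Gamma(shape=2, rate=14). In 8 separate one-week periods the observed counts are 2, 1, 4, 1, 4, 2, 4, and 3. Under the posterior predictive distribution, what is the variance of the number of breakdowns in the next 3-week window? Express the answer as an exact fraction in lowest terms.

Total count: 2 + 1 + 4 + 1 + 4 + 2 + 4 + 3 = 21.
Total exposure: 8 weeks.
Gamma(α, β) with Poisson data over total exposure Σt gives posterior Gamma(α+Σx, β+Σt) = Gamma(23, 22).
The posterior predictive for a window of length T is Negative Binomial with variance T·α'·(β'+T)/β'² = 3·23·25/484 = 1725/484.

1725/484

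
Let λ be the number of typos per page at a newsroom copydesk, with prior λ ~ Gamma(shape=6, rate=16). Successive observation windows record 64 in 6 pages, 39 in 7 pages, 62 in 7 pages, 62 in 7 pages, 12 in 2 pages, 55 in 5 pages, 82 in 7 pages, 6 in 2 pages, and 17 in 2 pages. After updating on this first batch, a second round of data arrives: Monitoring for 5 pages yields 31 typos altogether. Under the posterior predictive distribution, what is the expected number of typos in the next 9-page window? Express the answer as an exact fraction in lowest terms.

654/11

Total count: 64 + 39 + 62 + 62 + 12 + 55 + 82 + 6 + 17 = 399.
Total exposure: 6 + 7 + 7 + 7 + 2 + 5 + 7 + 2 + 2 = 45 pages.
After the first batch: Gamma(6 + 399, 16 + 45) = Gamma(405, 61).
Total count 31 over total exposure 5 pages.
After the second batch: Gamma(405 + 31, 61 + 5) = Gamma(436, 66).
Predictive mean over a 9-page window = T·E[λ|data] = 9·436/66 = 654/11.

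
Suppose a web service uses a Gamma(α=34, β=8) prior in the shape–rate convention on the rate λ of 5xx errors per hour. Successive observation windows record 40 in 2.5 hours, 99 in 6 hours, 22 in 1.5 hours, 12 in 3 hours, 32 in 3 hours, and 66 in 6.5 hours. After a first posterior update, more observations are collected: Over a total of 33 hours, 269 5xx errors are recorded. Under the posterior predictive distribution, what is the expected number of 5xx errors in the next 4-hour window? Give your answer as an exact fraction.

4592/127

Total count: 40 + 99 + 22 + 12 + 32 + 66 = 271.
Total exposure: 2.5 + 6 + 1.5 + 3 + 3 + 6.5 = 22.5 hours.
After the first batch: Gamma(34 + 271, 8 + 22.5) = Gamma(305, 61/2).
Total count 269 over total exposure 33 hours.
After the second batch: Gamma(305 + 269, 61/2 + 33) = Gamma(574, 127/2).
Predictive mean over a 4-hour window = T·E[λ|data] = 4·574/(127/2) = 4592/127.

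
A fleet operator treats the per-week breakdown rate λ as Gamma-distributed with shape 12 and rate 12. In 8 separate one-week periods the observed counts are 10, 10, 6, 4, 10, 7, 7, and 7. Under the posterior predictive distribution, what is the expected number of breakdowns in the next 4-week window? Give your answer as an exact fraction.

Total count: 10 + 10 + 6 + 4 + 10 + 7 + 7 + 7 = 61.
Total exposure: 8 weeks.
The Gamma prior is conjugate for the Poisson rate, so λ | data ~ Gamma(12+61, 12+8) = Gamma(73, 20).
Predictive mean over a 4-week window = T·E[λ|data] = 4·73/20 = 73/5.

73/5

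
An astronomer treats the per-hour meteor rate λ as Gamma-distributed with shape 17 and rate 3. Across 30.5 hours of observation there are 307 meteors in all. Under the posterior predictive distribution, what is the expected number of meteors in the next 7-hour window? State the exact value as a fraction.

Total count 307 over total exposure 30.5 hours.
Posterior: α' = 17 + 307 = 324, β' = 3 + 30.5 = 67/2.
Predictive mean over a 7-hour window = T·E[λ|data] = 7·324/(67/2) = 4536/67.

4536/67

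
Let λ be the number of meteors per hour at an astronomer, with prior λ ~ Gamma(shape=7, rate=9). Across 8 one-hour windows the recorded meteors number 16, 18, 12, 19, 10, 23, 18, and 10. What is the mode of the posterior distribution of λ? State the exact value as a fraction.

132/17

Total count: 16 + 18 + 12 + 19 + 10 + 23 + 18 + 10 = 126.
Total exposure: 8 hours.
The Gamma prior is conjugate for the Poisson rate, so λ | data ~ Gamma(7+126, 9+8) = Gamma(133, 17).
Posterior mode = (α'−1)/β' = 132/17.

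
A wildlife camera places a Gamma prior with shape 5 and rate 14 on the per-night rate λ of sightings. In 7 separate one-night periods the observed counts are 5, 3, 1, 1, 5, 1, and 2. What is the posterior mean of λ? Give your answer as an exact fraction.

23/21

Total count: 5 + 3 + 1 + 1 + 5 + 1 + 2 = 18.
Total exposure: 7 nights.
Gamma(α, β) with Poisson data over total exposure Σt gives posterior Gamma(α+Σx, β+Σt) = Gamma(23, 21).
Posterior mean = α'/β' = 23/21.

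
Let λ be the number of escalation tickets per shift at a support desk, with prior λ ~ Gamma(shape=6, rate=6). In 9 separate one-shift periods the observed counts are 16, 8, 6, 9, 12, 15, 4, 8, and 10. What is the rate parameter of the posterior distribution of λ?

15

Total count: 16 + 8 + 6 + 9 + 12 + 15 + 4 + 8 + 10 = 88.
Total exposure: 9 shifts.
Conjugate update: add total count to the shape and total exposure to the rate, giving Gamma(94, 15).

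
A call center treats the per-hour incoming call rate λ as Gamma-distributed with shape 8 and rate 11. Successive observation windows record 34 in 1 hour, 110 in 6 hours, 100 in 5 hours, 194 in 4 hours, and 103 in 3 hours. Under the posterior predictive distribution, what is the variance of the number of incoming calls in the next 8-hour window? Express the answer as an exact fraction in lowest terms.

4636/25

Total count: 34 + 110 + 100 + 194 + 103 = 541.
Total exposure: 1 + 6 + 5 + 4 + 3 = 19 hours.
By Gamma–Poisson conjugacy, the posterior is Gamma(α + Σx, β + Σt) = Gamma(8 + 541, 11 + 19) = Gamma(549, 30).
The posterior predictive for a window of length T is Negative Binomial with variance T·α'·(β'+T)/β'² = 8·549·38/900 = 4636/25.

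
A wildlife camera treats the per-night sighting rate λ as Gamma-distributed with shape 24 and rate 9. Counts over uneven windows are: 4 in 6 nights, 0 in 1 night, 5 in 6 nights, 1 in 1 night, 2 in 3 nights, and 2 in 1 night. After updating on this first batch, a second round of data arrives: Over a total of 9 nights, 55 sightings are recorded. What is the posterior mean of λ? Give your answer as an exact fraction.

Total count: 4 + 0 + 5 + 1 + 2 + 2 = 14.
Total exposure: 6 + 1 + 6 + 1 + 3 + 1 = 18 nights.
After the first batch: Gamma(24 + 14, 9 + 18) = Gamma(38, 27).
Total count 55 over total exposure 9 nights.
After the second batch: Gamma(38 + 55, 27 + 9) = Gamma(93, 36).
Posterior mean = α'/β' = 93/36 = 31/12.

31/12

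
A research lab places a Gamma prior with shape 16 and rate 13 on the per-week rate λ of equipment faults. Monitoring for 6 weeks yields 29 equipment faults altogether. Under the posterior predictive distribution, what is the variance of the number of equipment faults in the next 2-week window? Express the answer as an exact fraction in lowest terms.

Total count 29 over total exposure 6 weeks.
Posterior: α' = 16 + 29 = 45, β' = 13 + 6 = 19.
The posterior predictive for a window of length T is Negative Binomial with variance T·α'·(β'+T)/β'² = 2·45·21/361 = 1890/361.

1890/361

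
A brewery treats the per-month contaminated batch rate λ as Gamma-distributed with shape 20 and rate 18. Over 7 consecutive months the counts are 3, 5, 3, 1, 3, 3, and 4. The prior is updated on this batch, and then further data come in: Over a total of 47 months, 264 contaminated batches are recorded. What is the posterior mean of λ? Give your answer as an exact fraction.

Total count: 3 + 5 + 3 + 1 + 3 + 3 + 4 = 22.
Total exposure: 7 months.
After the first batch: Gamma(20 + 22, 18 + 7) = Gamma(42, 25).
Total count 264 over total exposure 47 months.
After the second batch: Gamma(42 + 264, 25 + 47) = Gamma(306, 72).
Posterior mean = α'/β' = 306/72 = 17/4.

17/4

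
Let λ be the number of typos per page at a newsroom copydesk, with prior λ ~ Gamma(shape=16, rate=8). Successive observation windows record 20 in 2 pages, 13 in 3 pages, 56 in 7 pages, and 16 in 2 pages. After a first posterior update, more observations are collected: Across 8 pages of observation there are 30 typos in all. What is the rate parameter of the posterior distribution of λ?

30

Total count: 20 + 13 + 56 + 16 = 105.
Total exposure: 2 + 3 + 7 + 2 = 14 pages.
After the first batch: Gamma(16 + 105, 8 + 14) = Gamma(121, 22).
Total count 30 over total exposure 8 pages.
After the second batch: Gamma(121 + 30, 22 + 8) = Gamma(151, 30).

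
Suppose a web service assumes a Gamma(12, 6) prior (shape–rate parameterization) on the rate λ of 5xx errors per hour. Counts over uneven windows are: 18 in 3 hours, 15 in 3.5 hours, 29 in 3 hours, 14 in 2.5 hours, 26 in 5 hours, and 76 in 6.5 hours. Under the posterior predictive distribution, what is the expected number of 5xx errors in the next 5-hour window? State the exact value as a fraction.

1900/59

Total count: 18 + 15 + 29 + 14 + 26 + 76 = 178.
Total exposure: 3 + 3.5 + 3 + 2.5 + 5 + 6.5 = 23.5 hours.
The Gamma prior is conjugate for the Poisson rate, so λ | data ~ Gamma(12+178, 6+23.5) = Gamma(190, 59/2).
Predictive mean over a 5-hour window = T·E[λ|data] = 5·190/(59/2) = 1900/59.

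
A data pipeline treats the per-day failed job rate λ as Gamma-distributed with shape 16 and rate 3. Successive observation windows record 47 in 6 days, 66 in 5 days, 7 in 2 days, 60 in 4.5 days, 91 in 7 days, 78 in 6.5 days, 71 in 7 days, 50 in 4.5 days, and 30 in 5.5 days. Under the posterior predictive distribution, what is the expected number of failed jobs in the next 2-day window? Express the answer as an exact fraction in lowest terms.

344/17

Total count: 47 + 66 + 7 + 60 + 91 + 78 + 71 + 50 + 30 = 500.
Total exposure: 6 + 5 + 2 + 4.5 + 7 + 6.5 + 7 + 4.5 + 5.5 = 48 days.
Conjugate update: add total count to the shape and total exposure to the rate, giving Gamma(516, 51).
Predictive mean over a 2-day window = T·E[λ|data] = 2·516/51 = 344/17.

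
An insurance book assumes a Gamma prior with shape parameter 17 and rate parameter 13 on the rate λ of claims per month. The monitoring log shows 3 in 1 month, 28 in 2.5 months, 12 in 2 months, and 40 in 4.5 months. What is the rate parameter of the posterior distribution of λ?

Total count: 3 + 28 + 12 + 40 = 83.
Total exposure: 1 + 2.5 + 2 + 4.5 = 10 months.
Posterior: α' = 17 + 83 = 100, β' = 13 + 10 = 23.

23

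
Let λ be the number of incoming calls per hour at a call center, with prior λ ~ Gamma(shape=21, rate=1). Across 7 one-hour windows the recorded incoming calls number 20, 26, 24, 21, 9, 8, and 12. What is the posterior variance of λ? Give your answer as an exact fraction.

141/64

Total count: 20 + 26 + 24 + 21 + 9 + 8 + 12 = 120.
Total exposure: 7 hours.
The Gamma prior is conjugate for the Poisson rate, so λ | data ~ Gamma(21+120, 1+7) = Gamma(141, 8).
Posterior variance = α'/β'² = 141/64.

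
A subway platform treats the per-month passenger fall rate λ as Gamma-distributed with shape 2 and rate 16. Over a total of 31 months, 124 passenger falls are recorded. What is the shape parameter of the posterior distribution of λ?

126

Total count 124 over total exposure 31 months.
Gamma(α, β) with Poisson data over total exposure Σt gives posterior Gamma(α+Σx, β+Σt) = Gamma(126, 47).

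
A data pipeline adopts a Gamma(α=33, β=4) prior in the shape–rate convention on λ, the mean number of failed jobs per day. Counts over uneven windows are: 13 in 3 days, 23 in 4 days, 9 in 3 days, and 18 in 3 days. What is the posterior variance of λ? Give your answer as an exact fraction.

96/289

Total count: 13 + 23 + 9 + 18 = 63.
Total exposure: 3 + 4 + 3 + 3 = 13 days.
Posterior: α' = 33 + 63 = 96, β' = 4 + 13 = 17.
Posterior variance = α'/β'² = 96/289.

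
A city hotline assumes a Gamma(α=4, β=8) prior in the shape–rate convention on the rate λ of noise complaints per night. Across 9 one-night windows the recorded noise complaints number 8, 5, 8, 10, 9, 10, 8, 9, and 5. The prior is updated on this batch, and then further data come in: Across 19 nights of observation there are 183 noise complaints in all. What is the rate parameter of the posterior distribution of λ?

36

Total count: 8 + 5 + 8 + 10 + 9 + 10 + 8 + 9 + 5 = 72.
Total exposure: 9 nights.
After the first batch: Gamma(4 + 72, 8 + 9) = Gamma(76, 17).
Total count 183 over total exposure 19 nights.
After the second batch: Gamma(76 + 183, 17 + 19) = Gamma(259, 36).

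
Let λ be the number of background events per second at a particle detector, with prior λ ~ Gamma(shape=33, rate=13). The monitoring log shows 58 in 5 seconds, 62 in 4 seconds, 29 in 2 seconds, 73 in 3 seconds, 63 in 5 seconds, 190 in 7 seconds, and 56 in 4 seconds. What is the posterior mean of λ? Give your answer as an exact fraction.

564/43

Total count: 58 + 62 + 29 + 73 + 63 + 190 + 56 = 531.
Total exposure: 5 + 4 + 2 + 3 + 5 + 7 + 4 = 30 seconds.
By Gamma–Poisson conjugacy, the posterior is Gamma(α + Σx, β + Σt) = Gamma(33 + 531, 13 + 30) = Gamma(564, 43).
Posterior mean = α'/β' = 564/43.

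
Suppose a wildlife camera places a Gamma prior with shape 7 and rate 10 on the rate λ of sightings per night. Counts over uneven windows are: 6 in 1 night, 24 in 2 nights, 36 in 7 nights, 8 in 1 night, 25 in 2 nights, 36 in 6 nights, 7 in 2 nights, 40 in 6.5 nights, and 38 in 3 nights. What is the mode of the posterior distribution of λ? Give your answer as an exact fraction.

452/81

Total count: 6 + 24 + 36 + 8 + 25 + 36 + 7 + 40 + 38 = 220.
Total exposure: 1 + 2 + 7 + 1 + 2 + 6 + 2 + 6.5 + 3 = 30.5 nights.
Conjugate update: add total count to the shape and total exposure to the rate, giving Gamma(227, 81/2).
Posterior mode = (α'−1)/β' = 226/(81/2) = 452/81.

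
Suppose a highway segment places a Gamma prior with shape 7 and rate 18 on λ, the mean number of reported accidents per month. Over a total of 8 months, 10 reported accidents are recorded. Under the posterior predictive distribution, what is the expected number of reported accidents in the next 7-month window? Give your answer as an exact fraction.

Total count 10 over total exposure 8 months.
Conjugate update: add total count to the shape and total exposure to the rate, giving Gamma(17, 26).
Predictive mean over a 7-month window = T·E[λ|data] = 7·17/26 = 119/26.

119/26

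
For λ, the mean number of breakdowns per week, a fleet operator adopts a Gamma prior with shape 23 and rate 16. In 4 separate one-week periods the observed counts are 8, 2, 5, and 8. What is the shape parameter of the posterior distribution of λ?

46

Total count: 8 + 2 + 5 + 8 = 23.
Total exposure: 4 weeks.
Gamma(α, β) with Poisson data over total exposure Σt gives posterior Gamma(α+Σx, β+Σt) = Gamma(46, 20).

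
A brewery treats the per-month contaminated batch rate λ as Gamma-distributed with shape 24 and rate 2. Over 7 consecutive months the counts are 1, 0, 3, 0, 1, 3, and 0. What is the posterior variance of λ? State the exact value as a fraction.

32/81

Total count: 1 + 0 + 3 + 0 + 1 + 3 + 0 = 8.
Total exposure: 7 months.
Posterior: α' = 24 + 8 = 32, β' = 2 + 7 = 9.
Posterior variance = α'/β'² = 32/81.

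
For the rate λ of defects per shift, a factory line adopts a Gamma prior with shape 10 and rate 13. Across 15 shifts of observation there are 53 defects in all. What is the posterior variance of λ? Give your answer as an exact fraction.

Total count 53 over total exposure 15 shifts.
Posterior: α' = 10 + 53 = 63, β' = 13 + 15 = 28.
Posterior variance = α'/β'² = 63/784 = 9/112.

9/112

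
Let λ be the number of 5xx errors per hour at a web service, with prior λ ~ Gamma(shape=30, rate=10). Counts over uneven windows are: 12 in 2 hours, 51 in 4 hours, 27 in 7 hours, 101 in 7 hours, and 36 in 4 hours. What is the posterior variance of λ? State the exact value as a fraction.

257/1156

Total count: 12 + 51 + 27 + 101 + 36 = 227.
Total exposure: 2 + 4 + 7 + 7 + 4 = 24 hours.
Posterior: α' = 30 + 227 = 257, β' = 10 + 24 = 34.
Posterior variance = α'/β'² = 257/1156.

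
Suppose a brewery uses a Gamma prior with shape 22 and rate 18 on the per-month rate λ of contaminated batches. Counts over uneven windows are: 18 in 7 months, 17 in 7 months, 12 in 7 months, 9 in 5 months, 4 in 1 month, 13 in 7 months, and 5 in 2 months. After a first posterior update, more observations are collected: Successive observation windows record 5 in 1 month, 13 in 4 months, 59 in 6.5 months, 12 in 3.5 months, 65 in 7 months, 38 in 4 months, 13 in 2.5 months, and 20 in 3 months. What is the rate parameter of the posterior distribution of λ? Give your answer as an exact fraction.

Total count: 18 + 17 + 12 + 9 + 4 + 13 + 5 = 78.
Total exposure: 7 + 7 + 7 + 5 + 1 + 7 + 2 = 36 months.
After the first batch: Gamma(22 + 78, 18 + 36) = Gamma(100, 54).
Total count: 5 + 13 + 59 + 12 + 65 + 38 + 13 + 20 = 225.
Total exposure: 1 + 4 + 6.5 + 3.5 + 7 + 4 + 2.5 + 3 = 31.5 months.
After the second batch: Gamma(100 + 225, 54 + 31.5) = Gamma(325, 171/2).

171/2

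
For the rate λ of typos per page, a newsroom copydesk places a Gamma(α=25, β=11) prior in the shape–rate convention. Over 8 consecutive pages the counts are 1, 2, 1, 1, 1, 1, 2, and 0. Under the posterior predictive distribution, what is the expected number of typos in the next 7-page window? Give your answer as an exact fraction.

238/19

Total count: 1 + 2 + 1 + 1 + 1 + 1 + 2 + 0 = 9.
Total exposure: 8 pages.
Posterior: α' = 25 + 9 = 34, β' = 11 + 8 = 19.
Predictive mean over a 7-page window = T·E[λ|data] = 7·34/19 = 238/19.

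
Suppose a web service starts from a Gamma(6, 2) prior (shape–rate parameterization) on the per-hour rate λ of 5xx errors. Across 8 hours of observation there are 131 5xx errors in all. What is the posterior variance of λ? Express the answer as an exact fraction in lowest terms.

Total count 131 over total exposure 8 hours.
The Gamma prior is conjugate for the Poisson rate, so λ | data ~ Gamma(6+131, 2+8) = Gamma(137, 10).
Posterior variance = α'/β'² = 137/100.

137/100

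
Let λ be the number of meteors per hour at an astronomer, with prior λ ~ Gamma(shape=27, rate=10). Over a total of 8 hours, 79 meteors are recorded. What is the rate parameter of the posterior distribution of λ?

Total count 79 over total exposure 8 hours.
By Gamma–Poisson conjugacy, the posterior is Gamma(α + Σx, β + Σt) = Gamma(27 + 79, 10 + 8) = Gamma(106, 18).

18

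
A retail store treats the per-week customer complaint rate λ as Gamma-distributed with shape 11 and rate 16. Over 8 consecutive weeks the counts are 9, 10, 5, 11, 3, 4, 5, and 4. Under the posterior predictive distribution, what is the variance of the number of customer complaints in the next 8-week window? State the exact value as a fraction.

248/9

Total count: 9 + 10 + 5 + 11 + 3 + 4 + 5 + 4 = 51.
Total exposure: 8 weeks.
Conjugate update: add total count to the shape and total exposure to the rate, giving Gamma(62, 24).
The posterior predictive for a window of length T is Negative Binomial with variance T·α'·(β'+T)/β'² = 8·62·32/576 = 248/9.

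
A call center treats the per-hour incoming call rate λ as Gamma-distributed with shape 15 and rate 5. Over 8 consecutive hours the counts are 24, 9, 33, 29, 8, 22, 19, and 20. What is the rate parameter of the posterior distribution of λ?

Total count: 24 + 9 + 33 + 29 + 8 + 22 + 19 + 20 = 164.
Total exposure: 8 hours.
Gamma(α, β) with Poisson data over total exposure Σt gives posterior Gamma(α+Σx, β+Σt) = Gamma(179, 13).

13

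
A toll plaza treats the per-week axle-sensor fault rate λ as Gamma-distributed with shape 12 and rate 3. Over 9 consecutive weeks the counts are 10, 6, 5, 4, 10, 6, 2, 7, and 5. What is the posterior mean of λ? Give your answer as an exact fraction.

67/12

Total count: 10 + 6 + 5 + 4 + 10 + 6 + 2 + 7 + 5 = 55.
Total exposure: 9 weeks.
By Gamma–Poisson conjugacy, the posterior is Gamma(α + Σx, β + Σt) = Gamma(12 + 55, 3 + 9) = Gamma(67, 12).
Posterior mean = α'/β' = 67/12.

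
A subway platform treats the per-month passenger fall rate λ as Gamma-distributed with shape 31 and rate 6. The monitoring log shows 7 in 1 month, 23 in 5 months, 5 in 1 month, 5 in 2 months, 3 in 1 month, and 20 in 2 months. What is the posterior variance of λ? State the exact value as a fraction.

47/162

Total count: 7 + 23 + 5 + 5 + 3 + 20 = 63.
Total exposure: 1 + 5 + 1 + 2 + 1 + 2 = 12 months.
Posterior: α' = 31 + 63 = 94, β' = 6 + 12 = 18.
Posterior variance = α'/β'² = 94/324 = 47/162.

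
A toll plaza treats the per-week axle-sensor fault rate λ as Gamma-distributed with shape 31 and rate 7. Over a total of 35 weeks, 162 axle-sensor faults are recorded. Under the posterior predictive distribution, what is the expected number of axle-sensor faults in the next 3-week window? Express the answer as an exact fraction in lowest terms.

Total count 162 over total exposure 35 weeks.
Posterior: α' = 31 + 162 = 193, β' = 7 + 35 = 42.
Predictive mean over a 3-week window = T·E[λ|data] = 3·193/42 = 193/14.

193/14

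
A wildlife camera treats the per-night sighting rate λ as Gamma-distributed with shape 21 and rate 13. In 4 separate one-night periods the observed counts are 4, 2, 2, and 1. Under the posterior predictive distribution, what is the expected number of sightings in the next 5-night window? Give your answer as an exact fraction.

150/17

Total count: 4 + 2 + 2 + 1 = 9.
Total exposure: 4 nights.
Posterior: α' = 21 + 9 = 30, β' = 13 + 4 = 17.
Predictive mean over a 5-night window = T·E[λ|data] = 5·30/17 = 150/17.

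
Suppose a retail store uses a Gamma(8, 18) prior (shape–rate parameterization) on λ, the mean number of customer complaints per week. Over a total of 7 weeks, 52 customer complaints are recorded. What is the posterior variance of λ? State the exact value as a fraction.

Total count 52 over total exposure 7 weeks.
The Gamma prior is conjugate for the Poisson rate, so λ | data ~ Gamma(8+52, 18+7) = Gamma(60, 25).
Posterior variance = α'/β'² = 60/625 = 12/125.

12/125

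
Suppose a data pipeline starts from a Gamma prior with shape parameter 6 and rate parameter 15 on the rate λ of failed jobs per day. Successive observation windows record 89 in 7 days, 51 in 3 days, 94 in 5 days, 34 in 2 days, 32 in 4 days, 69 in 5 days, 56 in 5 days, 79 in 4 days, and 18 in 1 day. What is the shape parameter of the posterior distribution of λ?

Total count: 89 + 51 + 94 + 34 + 32 + 69 + 56 + 79 + 18 = 522.
Total exposure: 7 + 3 + 5 + 2 + 4 + 5 + 5 + 4 + 1 = 36 days.
By Gamma–Poisson conjugacy, the posterior is Gamma(α + Σx, β + Σt) = Gamma(6 + 522, 15 + 36) = Gamma(528, 51).

528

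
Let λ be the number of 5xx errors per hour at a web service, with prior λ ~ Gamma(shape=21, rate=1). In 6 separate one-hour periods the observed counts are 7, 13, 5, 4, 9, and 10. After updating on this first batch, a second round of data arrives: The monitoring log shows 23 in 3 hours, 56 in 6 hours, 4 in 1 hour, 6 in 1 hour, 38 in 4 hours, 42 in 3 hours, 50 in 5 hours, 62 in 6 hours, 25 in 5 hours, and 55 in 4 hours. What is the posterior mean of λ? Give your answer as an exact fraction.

86/9

Total count: 7 + 13 + 5 + 4 + 9 + 10 = 48.
Total exposure: 6 hours.
After the first batch: Gamma(21 + 48, 1 + 6) = Gamma(69, 7).
Total count: 23 + 56 + 4 + 6 + 38 + 42 + 50 + 62 + 25 + 55 = 361.
Total exposure: 3 + 6 + 1 + 1 + 4 + 3 + 5 + 6 + 5 + 4 = 38 hours.
After the second batch: Gamma(69 + 361, 7 + 38) = Gamma(430, 45).
Posterior mean = α'/β' = 430/45 = 86/9.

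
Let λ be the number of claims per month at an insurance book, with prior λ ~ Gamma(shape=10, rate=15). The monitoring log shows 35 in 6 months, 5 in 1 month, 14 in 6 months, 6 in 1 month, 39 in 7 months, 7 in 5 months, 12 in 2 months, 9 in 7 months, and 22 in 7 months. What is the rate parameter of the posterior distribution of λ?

Total count: 35 + 5 + 14 + 6 + 39 + 7 + 12 + 9 + 22 = 149.
Total exposure: 6 + 1 + 6 + 1 + 7 + 5 + 2 + 7 + 7 = 42 months.
Posterior: α' = 10 + 149 = 159, β' = 15 + 42 = 57.

57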